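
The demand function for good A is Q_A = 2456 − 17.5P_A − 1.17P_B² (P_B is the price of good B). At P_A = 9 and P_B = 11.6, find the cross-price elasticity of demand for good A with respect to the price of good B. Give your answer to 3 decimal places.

-0.147

At P_A = 9 and P_B = 11.6: Q_A = 2141.065.
∂Q_A/∂P_B = -2.34P_B = -2.34(11.6) = -27.1440.
ε = (∂Q_A/∂P_B)(P_B/Q_A) = -27.1440 × (11.6/2141.065) ≈ -0.147.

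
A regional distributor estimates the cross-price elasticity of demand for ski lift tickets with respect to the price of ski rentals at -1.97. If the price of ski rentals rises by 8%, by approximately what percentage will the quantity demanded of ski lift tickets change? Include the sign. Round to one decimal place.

-15.8%

%ΔQ ≈ ε × %ΔP of ski rentals = -1.97 × (8%) = -15.8%.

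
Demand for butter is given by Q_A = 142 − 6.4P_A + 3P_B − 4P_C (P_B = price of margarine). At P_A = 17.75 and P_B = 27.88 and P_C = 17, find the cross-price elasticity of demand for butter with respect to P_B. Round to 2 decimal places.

1.90

At P_A = 17.75 and P_B = 27.88 and P_C = 17: Q_A = 44.04.
∂Q_A/∂P_B = 3.
ε = (∂Q_A/∂P_B)(P_B/Q_A) = 3 × (27.88/44.04) ≈ 1.90.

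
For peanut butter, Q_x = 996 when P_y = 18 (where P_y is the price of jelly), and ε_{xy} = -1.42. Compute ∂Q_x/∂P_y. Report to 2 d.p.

-78.57

ε = (∂Q_x/∂P_y)·(P_y/Q_x) ⇒ ∂Q_x/∂P_y = ε·Q_x/P_y = -1.42 × 996/18 ≈ -78.57.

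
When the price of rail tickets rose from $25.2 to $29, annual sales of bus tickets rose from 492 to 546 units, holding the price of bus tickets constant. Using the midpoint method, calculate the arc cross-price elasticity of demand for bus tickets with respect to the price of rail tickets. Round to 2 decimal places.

ΔQ_A = 546 − 492 = 54; ΔP_B = 29 − 25.2 = 3.8.
Midpoints: Q̄_A = 519.0, P̄_B = 27.10.
ε = (ΔQ_A/Q̄_A)/(ΔP_B/P̄_B) = (54/519.0)/(3.8/27.10) ≈ 0.74.

0.74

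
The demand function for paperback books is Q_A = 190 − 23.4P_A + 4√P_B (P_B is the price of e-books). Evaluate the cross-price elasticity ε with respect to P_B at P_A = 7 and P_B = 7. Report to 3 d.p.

0.144

At P_A = 7 and P_B = 7: Q_A = 36.783.
∂Q_A/∂P_B = 4/(2√P_B) = 4/(2√7) = 0.7559.
ε = (∂Q_A/∂P_B)(P_B/Q_A) = 0.7559 × (7/36.783) ≈ 0.144.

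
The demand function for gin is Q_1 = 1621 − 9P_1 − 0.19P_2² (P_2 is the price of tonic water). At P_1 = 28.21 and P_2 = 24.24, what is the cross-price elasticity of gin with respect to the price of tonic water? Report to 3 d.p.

At P_1 = 28.21 and P_2 = 24.24: Q_1 = 1255.470.
∂Q_1/∂P_2 = -0.38P_2 = -0.38(24.24) = -9.2112.
ε = (∂Q_1/∂P_2)(P_2/Q_1) = -9.2112 × (24.24/1255.470) ≈ -0.178.

-0.178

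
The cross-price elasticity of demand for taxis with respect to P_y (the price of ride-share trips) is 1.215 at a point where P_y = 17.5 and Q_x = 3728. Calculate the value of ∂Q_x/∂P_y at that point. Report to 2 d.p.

ε = (∂Q_x/∂P_y)·(P_y/Q_x) ⇒ ∂Q_x/∂P_y = ε·Q_x/P_y = 1.215 × 3728/17.5 ≈ 258.83.

258.83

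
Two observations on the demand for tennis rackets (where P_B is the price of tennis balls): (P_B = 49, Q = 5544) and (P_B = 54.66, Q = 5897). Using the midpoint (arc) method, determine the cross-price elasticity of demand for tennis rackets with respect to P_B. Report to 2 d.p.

ΔQ_A = 5897 − 5544 = 353; ΔP_B = 54.66 − 49 = 5.66.
Midpoints: Q̄_A = 5720.5, P̄_B = 51.83.
ε = (ΔQ_A/Q̄_A)/(ΔP_B/P̄_B) = (353/5720.5)/(5.66/51.83) ≈ 0.57.
ε > 0: tennis rackets and tennis balls are substitutes.

0.57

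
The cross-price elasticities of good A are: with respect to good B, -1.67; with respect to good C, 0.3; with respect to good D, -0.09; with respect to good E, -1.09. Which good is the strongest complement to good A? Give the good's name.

Complements have ε < 0. The most negative value is -1.67 (good B).

good B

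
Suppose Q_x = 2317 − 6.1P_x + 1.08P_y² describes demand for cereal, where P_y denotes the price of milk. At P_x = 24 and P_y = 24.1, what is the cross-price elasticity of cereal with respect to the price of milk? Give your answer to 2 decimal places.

At P_x = 24 and P_y = 24.1: Q_x = 2797.875.
∂Q_x/∂P_y = 2.16P_y = 2.16(24.1) = 52.0560.
ε = (∂Q_x/∂P_y)(P_y/Q_x) = 52.0560 × (24.1/2797.875) ≈ 0.45.
ε > 0: substitutes.

0.45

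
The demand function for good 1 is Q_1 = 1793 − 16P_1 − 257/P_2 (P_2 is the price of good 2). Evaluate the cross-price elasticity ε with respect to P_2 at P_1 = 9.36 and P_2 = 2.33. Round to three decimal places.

0.072

At P_1 = 9.36 and P_2 = 2.33: Q_1 = 1532.940.
∂Q_1/∂P_2 = 257/P_2² = 47.3392.
ε = (∂Q_1/∂P_2)(P_2/Q_1) = 47.3392 × (2.33/1532.940) ≈ 0.072.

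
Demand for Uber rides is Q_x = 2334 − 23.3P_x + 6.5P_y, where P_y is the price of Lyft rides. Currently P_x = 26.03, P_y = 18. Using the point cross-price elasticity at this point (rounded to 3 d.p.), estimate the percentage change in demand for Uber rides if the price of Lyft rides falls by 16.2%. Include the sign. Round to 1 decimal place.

At P_x = 26.03, P_y = 18: Q_x = 1844.501.
∂Q_x/∂P_y = 6.5.
ε = (∂Q_x/∂P_y)(P_y/Q_x) = 6.5000 × 18/1844.501 ≈ 0.063.
%ΔQ_x ≈ ε × %ΔP_y = 0.063 × (-16.2%) = -1.0%.

-1.0%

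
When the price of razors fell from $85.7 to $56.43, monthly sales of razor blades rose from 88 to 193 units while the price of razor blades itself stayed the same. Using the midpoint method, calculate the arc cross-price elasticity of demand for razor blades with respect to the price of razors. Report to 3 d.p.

ΔQ_A = 193 − 88 = 105; ΔP_B = 56.43 − 85.7 = -29.27.
Midpoints: Q̄_A = 140.5, P̄_B = 71.06.
ε = (ΔQ_A/Q̄_A)/(ΔP_B/P̄_B) = (105/140.5)/(-29.27/71.06) ≈ -1.814.
ε < 0: razor blades and razors are complements.

-1.814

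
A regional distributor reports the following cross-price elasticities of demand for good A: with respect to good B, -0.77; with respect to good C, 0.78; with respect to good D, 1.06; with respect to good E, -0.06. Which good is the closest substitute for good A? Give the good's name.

Substitutes have ε > 0. Among the positive values, 1.06 (good D) is largest.

good D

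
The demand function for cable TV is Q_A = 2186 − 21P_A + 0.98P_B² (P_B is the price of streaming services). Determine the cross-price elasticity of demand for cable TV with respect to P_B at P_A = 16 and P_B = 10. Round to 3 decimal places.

At P_A = 16 and P_B = 10: Q_A = 1948.
∂Q_A/∂P_B = 1.96P_B = 1.96(10) = 19.6000.
ε = (∂Q_A/∂P_B)(P_B/Q_A) = 19.6000 × (10/1948) ≈ 0.101.
ε > 0: substitutes.

0.101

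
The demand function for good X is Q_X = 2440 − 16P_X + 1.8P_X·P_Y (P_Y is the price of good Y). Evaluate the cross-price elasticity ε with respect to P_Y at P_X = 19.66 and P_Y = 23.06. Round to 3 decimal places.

0.277

At P_X = 19.66 and P_Y = 23.06: Q_X = 2941.487.
∂Q_X/∂P_Y = 1.8P_X = 1.8(19.66) = 35.3880.
ε = (∂Q_X/∂P_Y)(P_Y/Q_X) = 35.3880 × (23.06/2941.487) ≈ 0.277.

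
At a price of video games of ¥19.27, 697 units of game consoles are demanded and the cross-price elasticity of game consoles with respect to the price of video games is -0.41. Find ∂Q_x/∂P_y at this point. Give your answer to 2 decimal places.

-14.83

ε = (∂Q_x/∂P_y)·(P_y/Q_x) ⇒ ∂Q_x/∂P_y = ε·Q_x/P_y = -0.41 × 697/19.27 ≈ -14.83.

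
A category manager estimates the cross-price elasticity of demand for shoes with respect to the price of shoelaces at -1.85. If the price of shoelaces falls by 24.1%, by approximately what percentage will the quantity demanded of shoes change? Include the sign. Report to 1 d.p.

44.6%

%ΔQ ≈ ε × %ΔP of shoelaces = -1.85 × (-24.1%) = 44.6%.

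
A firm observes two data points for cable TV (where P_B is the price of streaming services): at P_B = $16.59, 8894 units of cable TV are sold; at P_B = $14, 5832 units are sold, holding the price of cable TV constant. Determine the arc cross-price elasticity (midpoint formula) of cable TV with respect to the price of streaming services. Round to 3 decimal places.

ΔQ_A = 5832 − 8894 = -3062; ΔP_B = 14 − 16.59 = -2.59.
Midpoints: Q̄_A = 7363.0, P̄_B = 15.29.
ε = (ΔQ_A/Q̄_A)/(ΔP_B/P̄_B) = (-3062/7363.0)/(-2.59/15.29) ≈ 2.456.

2.456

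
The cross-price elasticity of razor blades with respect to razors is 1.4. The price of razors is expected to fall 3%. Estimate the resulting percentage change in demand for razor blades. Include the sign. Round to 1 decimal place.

-4.2%

%ΔQ ≈ ε × %ΔP of razors = 1.4 × (-3%) = -4.2%.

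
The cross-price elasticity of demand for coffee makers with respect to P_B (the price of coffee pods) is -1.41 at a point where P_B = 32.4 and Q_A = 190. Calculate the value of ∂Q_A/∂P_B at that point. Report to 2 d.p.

-8.27

ε = (∂Q_A/∂P_B)·(P_B/Q_A) ⇒ ∂Q_A/∂P_B = ε·Q_A/P_B = -1.41 × 190/32.4 ≈ -8.27.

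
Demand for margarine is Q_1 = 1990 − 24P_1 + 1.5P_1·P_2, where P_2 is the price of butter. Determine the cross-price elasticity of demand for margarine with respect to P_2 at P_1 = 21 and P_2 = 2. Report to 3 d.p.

0.041

At P_1 = 21 and P_2 = 2: Q_1 = 1549.
∂Q_1/∂P_2 = 1.5P_1 = 1.5(21) = 31.5000.
ε = (∂Q_1/∂P_2)(P_2/Q_1) = 31.5000 × (2/1549) ≈ 0.041.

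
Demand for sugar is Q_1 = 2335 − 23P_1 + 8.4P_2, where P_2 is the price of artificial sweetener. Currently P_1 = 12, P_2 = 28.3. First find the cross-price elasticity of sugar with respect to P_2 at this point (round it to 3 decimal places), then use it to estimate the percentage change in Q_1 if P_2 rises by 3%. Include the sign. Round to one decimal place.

0.3%

At P_1 = 12, P_2 = 28.3: Q_1 = 2296.72.
∂Q_1/∂P_2 = 8.4.
ε = (∂Q_1/∂P_2)(P_2/Q_1) = 8.4000 × 28.3/2296.72 ≈ 0.104.
%ΔQ_1 ≈ ε × %ΔP_2 = 0.104 × (3%) = 0.3%.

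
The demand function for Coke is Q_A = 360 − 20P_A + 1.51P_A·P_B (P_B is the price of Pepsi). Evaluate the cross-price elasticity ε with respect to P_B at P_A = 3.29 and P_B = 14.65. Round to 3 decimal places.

At P_A = 3.29 and P_B = 14.65: Q_A = 366.980.
∂Q_A/∂P_B = 1.51P_A = 1.51(3.29) = 4.9679.
ε = (∂Q_A/∂P_B)(P_B/Q_A) = 4.9679 × (14.65/366.980) ≈ 0.198.

0.198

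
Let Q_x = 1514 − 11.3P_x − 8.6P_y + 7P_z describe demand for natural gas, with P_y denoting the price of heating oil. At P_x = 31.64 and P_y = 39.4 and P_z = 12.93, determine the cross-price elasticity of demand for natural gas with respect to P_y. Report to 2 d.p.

-0.37

At P_x = 31.64 and P_y = 39.4 and P_z = 12.93: Q_x = 908.138.
∂Q_x/∂P_y = -8.6.
ε = (∂Q_x/∂P_y)(P_y/Q_x) = -8.6 × (39.4/908.138) ≈ -0.37.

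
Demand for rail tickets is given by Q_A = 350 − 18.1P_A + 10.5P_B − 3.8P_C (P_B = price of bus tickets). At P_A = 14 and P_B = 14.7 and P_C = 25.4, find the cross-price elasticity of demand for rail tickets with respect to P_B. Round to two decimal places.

1.00

At P_A = 14 and P_B = 14.7 and P_C = 25.4: Q_A = 154.43.
∂Q_A/∂P_B = 10.5.
ε = (∂Q_A/∂P_B)(P_B/Q_A) = 10.5 × (14.7/154.43) ≈ 1.00.
Since ε > 0, rail tickets and bus tickets are substitutes.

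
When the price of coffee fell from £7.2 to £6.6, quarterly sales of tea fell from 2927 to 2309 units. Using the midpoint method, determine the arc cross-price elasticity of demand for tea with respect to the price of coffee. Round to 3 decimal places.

2.715

ΔQ_A = 2309 − 2927 = -618; ΔP_B = 6.6 − 7.2 = -0.6.
Midpoints: Q̄_A = 2618.0, P̄_B = 6.90.
ε = (ΔQ_A/Q̄_A)/(ΔP_B/P̄_B) = (-618/2618.0)/(-0.6/6.90) ≈ 2.715.
ε > 0: tea and coffee are substitutes.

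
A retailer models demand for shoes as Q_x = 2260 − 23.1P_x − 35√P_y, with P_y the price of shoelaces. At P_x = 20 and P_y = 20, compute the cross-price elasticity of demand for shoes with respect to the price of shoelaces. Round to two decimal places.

At P_x = 20 and P_y = 20: Q_x = 1641.475.
∂Q_x/∂P_y = -35/(2√P_y) = -35/(2√20) = -3.9131.
ε = (∂Q_x/∂P_y)(P_y/Q_x) = -3.9131 × (20/1641.475) ≈ -0.05.

-0.05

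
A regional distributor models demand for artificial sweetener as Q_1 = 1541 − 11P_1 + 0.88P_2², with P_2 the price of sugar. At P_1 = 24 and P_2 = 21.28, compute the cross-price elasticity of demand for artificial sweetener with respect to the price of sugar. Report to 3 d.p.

At P_1 = 24 and P_2 = 21.28: Q_1 = 1675.498.
∂Q_1/∂P_2 = 1.76P_2 = 1.76(21.28) = 37.4528.
ε = (∂Q_1/∂P_2)(P_2/Q_1) = 37.4528 × (21.28/1675.498) ≈ 0.476.

0.476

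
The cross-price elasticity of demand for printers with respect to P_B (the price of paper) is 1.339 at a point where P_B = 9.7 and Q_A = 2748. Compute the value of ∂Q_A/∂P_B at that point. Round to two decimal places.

ε = (∂Q_A/∂P_B)·(P_B/Q_A) ⇒ ∂Q_A/∂P_B = ε·Q_A/P_B = 1.339 × 2748/9.7 ≈ 379.34.

379.34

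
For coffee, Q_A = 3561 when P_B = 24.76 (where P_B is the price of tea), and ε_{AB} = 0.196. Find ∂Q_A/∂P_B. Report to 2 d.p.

ε = (∂Q_A/∂P_B)·(P_B/Q_A) ⇒ ∂Q_A/∂P_B = ε·Q_A/P_B = 0.196 × 3561/24.76 ≈ 28.19.

28.19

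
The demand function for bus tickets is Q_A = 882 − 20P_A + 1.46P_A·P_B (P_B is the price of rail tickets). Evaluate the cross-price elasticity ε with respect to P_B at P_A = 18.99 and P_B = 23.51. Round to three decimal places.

0.565

At P_A = 18.99 and P_B = 23.51: Q_A = 1154.024.
∂Q_A/∂P_B = 1.46P_A = 1.46(18.99) = 27.7254.
ε = (∂Q_A/∂P_B)(P_B/Q_A) = 27.7254 × (23.51/1154.024) ≈ 0.565.
ε > 0: substitutes.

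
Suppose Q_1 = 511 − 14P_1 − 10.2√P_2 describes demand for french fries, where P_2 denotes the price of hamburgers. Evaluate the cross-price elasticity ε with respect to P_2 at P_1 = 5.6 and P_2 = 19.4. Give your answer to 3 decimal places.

-0.058

At P_1 = 5.6 and P_2 = 19.4: Q_1 = 387.674.
∂Q_1/∂P_2 = -10.2/(2√P_2) = -10.2/(2√19.4) = -1.1579.
ε = (∂Q_1/∂P_2)(P_2/Q_1) = -1.1579 × (19.4/387.674) ≈ -0.058.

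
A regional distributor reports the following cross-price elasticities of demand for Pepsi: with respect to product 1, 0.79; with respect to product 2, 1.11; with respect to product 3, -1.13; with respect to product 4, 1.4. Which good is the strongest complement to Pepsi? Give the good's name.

Complements have ε < 0. The most negative value is -1.13 (product 3).

product 3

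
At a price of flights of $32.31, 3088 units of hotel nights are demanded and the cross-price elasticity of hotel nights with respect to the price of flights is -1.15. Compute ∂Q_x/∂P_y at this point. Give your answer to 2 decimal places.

ε = (∂Q_x/∂P_y)·(P_y/Q_x) ⇒ ∂Q_x/∂P_y = ε·Q_x/P_y = -1.15 × 3088/32.31 ≈ -109.91.

-109.91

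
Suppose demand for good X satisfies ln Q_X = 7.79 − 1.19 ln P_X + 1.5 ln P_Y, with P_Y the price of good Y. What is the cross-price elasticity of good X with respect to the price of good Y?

1.50

In a log-linear (constant-elasticity) demand function, the coefficient on ln P_Y is the cross-price elasticity.
ε = 1.50. Positive, so good X and good Y are substitutes.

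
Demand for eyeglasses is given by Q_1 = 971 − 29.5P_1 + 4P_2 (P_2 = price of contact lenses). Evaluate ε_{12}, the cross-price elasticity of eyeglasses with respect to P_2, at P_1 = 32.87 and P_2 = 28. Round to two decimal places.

0.99

At P_1 = 32.87 and P_2 = 28: Q_1 = 113.335.
∂Q_1/∂P_2 = 4.
ε = (∂Q_1/∂P_2)(P_2/Q_1) = 4 × (28/113.335) ≈ 0.99.
Since ε > 0, eyeglasses and contact lenses are substitutes.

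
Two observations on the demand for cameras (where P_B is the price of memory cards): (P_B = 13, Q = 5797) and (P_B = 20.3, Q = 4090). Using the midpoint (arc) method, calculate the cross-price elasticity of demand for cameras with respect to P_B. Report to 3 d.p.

-0.788

ΔQ_A = 4090 − 5797 = -1707; ΔP_B = 20.3 − 13 = 7.3.
Midpoints: Q̄_A = 4943.5, P̄_B = 16.65.
ε = (ΔQ_A/Q̄_A)/(ΔP_B/P̄_B) = (-1707/4943.5)/(7.3/16.65) ≈ -0.788.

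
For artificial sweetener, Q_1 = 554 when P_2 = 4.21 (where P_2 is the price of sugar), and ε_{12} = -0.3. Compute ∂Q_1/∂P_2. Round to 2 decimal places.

-39.48

ε = (∂Q_1/∂P_2)·(P_2/Q_1) ⇒ ∂Q_1/∂P_2 = ε·Q_1/P_2 = -0.3 × 554/4.21 ≈ -39.48.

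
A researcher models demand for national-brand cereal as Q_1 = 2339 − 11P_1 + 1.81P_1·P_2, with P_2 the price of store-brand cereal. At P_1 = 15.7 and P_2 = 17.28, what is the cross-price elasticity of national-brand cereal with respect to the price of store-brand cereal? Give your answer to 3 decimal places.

0.185

At P_1 = 15.7 and P_2 = 17.28: Q_1 = 2657.346.
∂Q_1/∂P_2 = 1.81P_1 = 1.81(15.7) = 28.4170.
ε = (∂Q_1/∂P_2)(P_2/Q_1) = 28.4170 × (17.28/2657.346) ≈ 0.185.
ε > 0: substitutes.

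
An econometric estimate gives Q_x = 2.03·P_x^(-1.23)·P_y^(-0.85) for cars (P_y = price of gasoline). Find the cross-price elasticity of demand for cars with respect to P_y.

-0.85

In a log-linear (constant-elasticity) demand function, the coefficient on the exponent of P_y is the cross-price elasticity.
ε = -0.85. Negative, so cars and gasoline are complements.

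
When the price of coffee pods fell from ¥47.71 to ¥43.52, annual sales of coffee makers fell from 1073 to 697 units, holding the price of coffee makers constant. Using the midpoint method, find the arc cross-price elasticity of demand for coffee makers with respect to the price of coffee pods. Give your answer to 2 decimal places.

ΔQ_A = 697 − 1073 = -376; ΔP_B = 43.52 − 47.71 = -4.19.
Midpoints: Q̄_A = 885.0, P̄_B = 45.62.
ε = (ΔQ_A/Q̄_A)/(ΔP_B/P̄_B) = (-376/885.0)/(-4.19/45.62) ≈ 4.63.

4.63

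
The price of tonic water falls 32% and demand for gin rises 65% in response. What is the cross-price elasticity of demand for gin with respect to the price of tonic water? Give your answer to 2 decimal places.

-2.03

ε = (%ΔQ of gin) / (%ΔP of tonic water) = (65%) / (-32%) ≈ -2.03.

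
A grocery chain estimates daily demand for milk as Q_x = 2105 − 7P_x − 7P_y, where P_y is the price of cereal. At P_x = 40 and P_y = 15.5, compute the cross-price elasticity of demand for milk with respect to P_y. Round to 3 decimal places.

-0.063

At P_x = 40 and P_y = 15.5: Q_x = 1716.5.
∂Q_x/∂P_y = -7.
ε = (∂Q_x/∂P_y)(P_y/Q_x) = -7 × (15.5/1716.5) ≈ -0.063.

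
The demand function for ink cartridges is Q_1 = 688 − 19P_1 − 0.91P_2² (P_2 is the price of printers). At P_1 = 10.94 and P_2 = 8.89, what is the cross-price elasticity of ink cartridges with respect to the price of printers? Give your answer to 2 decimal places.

-0.35

At P_1 = 10.94 and P_2 = 8.89: Q_1 = 408.221.
∂Q_1/∂P_2 = -1.82P_2 = -1.82(8.89) = -16.1798.
ε = (∂Q_1/∂P_2)(P_2/Q_1) = -16.1798 × (8.89/408.221) ≈ -0.35.
ε < 0: complements.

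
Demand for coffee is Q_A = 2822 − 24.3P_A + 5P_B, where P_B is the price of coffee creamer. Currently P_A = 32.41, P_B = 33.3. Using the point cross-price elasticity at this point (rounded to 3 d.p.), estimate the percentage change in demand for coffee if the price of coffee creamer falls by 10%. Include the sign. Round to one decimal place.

-0.8%

At P_A = 32.41, P_B = 33.3: Q_A = 2200.937.
∂Q_A/∂P_B = 5.
ε = (∂Q_A/∂P_B)(P_B/Q_A) = 5.0000 × 33.3/2200.937 ≈ 0.076.
%ΔQ_A ≈ ε × %ΔP_B = 0.076 × (-10%) = -0.8%.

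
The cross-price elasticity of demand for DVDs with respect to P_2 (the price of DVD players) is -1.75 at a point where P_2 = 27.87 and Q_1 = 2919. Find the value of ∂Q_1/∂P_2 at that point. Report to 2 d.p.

-183.29

ε = (∂Q_1/∂P_2)·(P_2/Q_1) ⇒ ∂Q_1/∂P_2 = ε·Q_1/P_2 = -1.75 × 2919/27.87 ≈ -183.29.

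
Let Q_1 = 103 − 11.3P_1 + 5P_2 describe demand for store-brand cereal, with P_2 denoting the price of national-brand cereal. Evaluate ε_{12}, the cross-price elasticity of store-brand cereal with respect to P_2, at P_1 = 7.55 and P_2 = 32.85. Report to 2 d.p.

At P_1 = 7.55 and P_2 = 32.85: Q_1 = 181.935.
∂Q_1/∂P_2 = 5.
ε = (∂Q_1/∂P_2)(P_2/Q_1) = 5 × (32.85/181.935) ≈ 0.90.
Since ε > 0, store-brand cereal and national-brand cereal are substitutes.

0.90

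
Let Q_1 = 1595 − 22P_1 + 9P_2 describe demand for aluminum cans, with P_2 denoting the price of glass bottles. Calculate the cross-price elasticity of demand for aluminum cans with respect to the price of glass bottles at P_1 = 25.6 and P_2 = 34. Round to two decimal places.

0.23

At P_1 = 25.6 and P_2 = 34: Q_1 = 1337.8.
∂Q_1/∂P_2 = 9.
ε = (∂Q_1/∂P_2)(P_2/Q_1) = 9 × (34/1337.8) ≈ 0.23.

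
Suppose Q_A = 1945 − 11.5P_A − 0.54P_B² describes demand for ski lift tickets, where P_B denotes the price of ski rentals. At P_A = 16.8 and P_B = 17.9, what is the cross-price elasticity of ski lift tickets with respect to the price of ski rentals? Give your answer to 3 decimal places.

At P_A = 16.8 and P_B = 17.9: Q_A = 1578.779.
∂Q_A/∂P_B = -1.08P_B = -1.08(17.9) = -19.3320.
ε = (∂Q_A/∂P_B)(P_B/Q_A) = -19.3320 × (17.9/1578.779) ≈ -0.219.
ε < 0: complements.

-0.219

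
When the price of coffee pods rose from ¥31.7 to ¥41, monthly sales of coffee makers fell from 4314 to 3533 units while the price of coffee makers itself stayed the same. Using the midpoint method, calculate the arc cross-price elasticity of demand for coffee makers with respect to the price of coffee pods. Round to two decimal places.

ΔQ_A = 3533 − 4314 = -781; ΔP_B = 41 − 31.7 = 9.3.
Midpoints: Q̄_A = 3923.5, P̄_B = 36.35.
ε = (ΔQ_A/Q̄_A)/(ΔP_B/P̄_B) = (-781/3923.5)/(9.3/36.35) ≈ -0.78.

-0.78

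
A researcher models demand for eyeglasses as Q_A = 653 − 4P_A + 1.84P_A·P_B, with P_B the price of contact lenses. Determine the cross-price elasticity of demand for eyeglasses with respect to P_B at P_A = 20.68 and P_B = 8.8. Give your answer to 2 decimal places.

At P_A = 20.68 and P_B = 8.8: Q_A = 905.131.
∂Q_A/∂P_B = 1.84P_A = 1.84(20.68) = 38.0512.
ε = (∂Q_A/∂P_B)(P_B/Q_A) = 38.0512 × (8.8/905.131) ≈ 0.37.

0.37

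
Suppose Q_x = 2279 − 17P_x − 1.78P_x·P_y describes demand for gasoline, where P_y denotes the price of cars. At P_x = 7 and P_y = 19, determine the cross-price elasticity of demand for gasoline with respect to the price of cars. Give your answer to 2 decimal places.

-0.12

At P_x = 7 and P_y = 19: Q_x = 1923.26.
∂Q_x/∂P_y = -1.78P_x = -1.78(7) = -12.4600.
ε = (∂Q_x/∂P_y)(P_y/Q_x) = -12.4600 × (19/1923.26) ≈ -0.12.
ε < 0: complements.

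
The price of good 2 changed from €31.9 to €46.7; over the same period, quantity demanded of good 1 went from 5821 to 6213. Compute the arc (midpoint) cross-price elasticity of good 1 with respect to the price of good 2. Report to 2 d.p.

ΔQ_1 = 6213 − 5821 = 392; ΔP_2 = 46.7 − 31.9 = 14.8.
Midpoints: Q̄_1 = 6017.0, P̄_2 = 39.30.
ε = (ΔQ_1/Q̄_1)/(ΔP_2/P̄_2) = (392/6017.0)/(14.8/39.30) ≈ 0.17.
ε > 0: good 1 and good 2 are substitutes.

0.17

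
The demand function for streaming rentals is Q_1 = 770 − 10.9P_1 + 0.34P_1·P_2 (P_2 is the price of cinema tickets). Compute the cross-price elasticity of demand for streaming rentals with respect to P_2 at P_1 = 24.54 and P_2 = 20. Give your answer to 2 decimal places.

0.25

At P_1 = 24.54 and P_2 = 20: Q_1 = 669.386.
∂Q_1/∂P_2 = 0.34P_1 = 0.34(24.54) = 8.3436.
ε = (∂Q_1/∂P_2)(P_2/Q_1) = 8.3436 × (20/669.386) ≈ 0.25.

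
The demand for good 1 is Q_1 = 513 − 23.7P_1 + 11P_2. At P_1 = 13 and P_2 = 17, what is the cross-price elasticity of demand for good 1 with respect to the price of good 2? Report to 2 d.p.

At P_1 = 13 and P_2 = 17: Q_1 = 391.9.
∂Q_1/∂P_2 = 11.
ε = (∂Q_1/∂P_2)(P_2/Q_1) = 11 × (17/391.9) ≈ 0.48.

0.48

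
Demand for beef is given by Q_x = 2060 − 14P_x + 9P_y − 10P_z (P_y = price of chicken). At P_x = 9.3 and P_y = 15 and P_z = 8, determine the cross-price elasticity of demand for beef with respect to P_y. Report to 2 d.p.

At P_x = 9.3 and P_y = 15 and P_z = 8: Q_x = 1984.8.
∂Q_x/∂P_y = 9.
ε = (∂Q_x/∂P_y)(P_y/Q_x) = 9 × (15/1984.8) ≈ 0.07.
Since ε > 0, beef and chicken are substitutes.

0.07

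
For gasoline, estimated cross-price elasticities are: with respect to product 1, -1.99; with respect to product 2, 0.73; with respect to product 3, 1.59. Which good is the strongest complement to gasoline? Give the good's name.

Complements have ε < 0. The most negative value is -1.99 (product 1).

product 1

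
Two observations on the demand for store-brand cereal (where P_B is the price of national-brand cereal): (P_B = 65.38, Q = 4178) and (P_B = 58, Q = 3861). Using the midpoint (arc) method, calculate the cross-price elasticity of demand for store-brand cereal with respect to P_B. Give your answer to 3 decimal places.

ΔQ_A = 3861 − 4178 = -317; ΔP_B = 58 − 65.38 = -7.38.
Midpoints: Q̄_A = 4019.5, P̄_B = 61.69.
ε = (ΔQ_A/Q̄_A)/(ΔP_B/P̄_B) = (-317/4019.5)/(-7.38/61.69) ≈ 0.659.
ε > 0: store-brand cereal and national-brand cereal are substitutes.

0.659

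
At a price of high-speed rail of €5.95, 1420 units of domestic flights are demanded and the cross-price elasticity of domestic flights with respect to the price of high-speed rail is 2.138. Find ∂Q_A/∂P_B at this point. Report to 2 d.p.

510.25

ε = (∂Q_A/∂P_B)·(P_B/Q_A) ⇒ ∂Q_A/∂P_B = ε·Q_A/P_B = 2.138 × 1420/5.95 ≈ 510.25.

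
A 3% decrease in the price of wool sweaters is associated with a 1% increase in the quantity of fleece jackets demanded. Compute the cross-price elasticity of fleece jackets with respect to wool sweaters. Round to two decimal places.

ε = (%ΔQ of fleece jackets) / (%ΔP of wool sweaters) = (1%) / (-3%) ≈ -0.33.
Negative cross-price elasticity: complements.

-0.33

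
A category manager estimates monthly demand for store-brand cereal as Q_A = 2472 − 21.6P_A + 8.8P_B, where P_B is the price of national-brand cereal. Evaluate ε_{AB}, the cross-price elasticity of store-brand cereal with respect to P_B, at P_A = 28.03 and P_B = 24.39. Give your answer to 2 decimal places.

0.10

At P_A = 28.03 and P_B = 24.39: Q_A = 2081.184.
∂Q_A/∂P_B = 8.8.
ε = (∂Q_A/∂P_B)(P_B/Q_A) = 8.8 × (24.39/2081.184) ≈ 0.10.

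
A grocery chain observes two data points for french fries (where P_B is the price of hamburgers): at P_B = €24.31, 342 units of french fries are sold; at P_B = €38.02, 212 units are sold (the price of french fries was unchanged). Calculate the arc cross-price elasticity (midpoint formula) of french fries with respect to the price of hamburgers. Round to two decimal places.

ΔQ_A = 212 − 342 = -130; ΔP_B = 38.02 − 24.31 = 13.71.
Midpoints: Q̄_A = 277.0, P̄_B = 31.16.
ε = (ΔQ_A/Q̄_A)/(ΔP_B/P̄_B) = (-130/277.0)/(13.71/31.16) ≈ -1.07.

-1.07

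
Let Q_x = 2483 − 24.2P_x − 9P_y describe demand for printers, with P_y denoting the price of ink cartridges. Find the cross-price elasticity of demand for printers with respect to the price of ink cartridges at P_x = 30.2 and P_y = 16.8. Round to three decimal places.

-0.094

At P_x = 30.2 and P_y = 16.8: Q_x = 1600.96.
∂Q_x/∂P_y = -9.
ε = (∂Q_x/∂P_y)(P_y/Q_x) = -9 × (16.8/1600.96) ≈ -0.094.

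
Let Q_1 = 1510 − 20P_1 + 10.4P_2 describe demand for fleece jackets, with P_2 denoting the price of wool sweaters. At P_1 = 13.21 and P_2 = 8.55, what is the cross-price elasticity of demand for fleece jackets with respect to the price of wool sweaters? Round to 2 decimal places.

At P_1 = 13.21 and P_2 = 8.55: Q_1 = 1334.72.
∂Q_1/∂P_2 = 10.4.
ε = (∂Q_1/∂P_2)(P_2/Q_1) = 10.4 × (8.55/1334.72) ≈ 0.07.
Since ε > 0, fleece jackets and wool sweaters are substitutes.

0.07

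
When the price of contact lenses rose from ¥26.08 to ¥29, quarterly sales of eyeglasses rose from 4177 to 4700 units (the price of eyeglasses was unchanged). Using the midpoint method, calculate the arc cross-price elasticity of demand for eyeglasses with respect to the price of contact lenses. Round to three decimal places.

ΔQ_A = 4700 − 4177 = 523; ΔP_B = 29 − 26.08 = 2.92.
Midpoints: Q̄_A = 4438.5, P̄_B = 27.54.
ε = (ΔQ_A/Q̄_A)/(ΔP_B/P̄_B) = (523/4438.5)/(2.92/27.54) ≈ 1.111.

1.111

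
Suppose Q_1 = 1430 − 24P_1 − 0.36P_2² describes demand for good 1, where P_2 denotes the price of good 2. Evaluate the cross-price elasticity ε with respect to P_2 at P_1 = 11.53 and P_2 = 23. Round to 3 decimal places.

At P_1 = 11.53 and P_2 = 23: Q_1 = 962.84.
∂Q_1/∂P_2 = -0.72P_2 = -0.72(23) = -16.5600.
ε = (∂Q_1/∂P_2)(P_2/Q_1) = -16.5600 × (23/962.84) ≈ -0.396.

-0.396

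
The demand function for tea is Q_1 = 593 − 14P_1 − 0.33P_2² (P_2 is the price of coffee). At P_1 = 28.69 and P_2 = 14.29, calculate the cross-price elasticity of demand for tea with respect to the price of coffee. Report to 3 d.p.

At P_1 = 28.69 and P_2 = 14.29: Q_1 = 123.953.
∂Q_1/∂P_2 = -0.66P_2 = -0.66(14.29) = -9.4314.
ε = (∂Q_1/∂P_2)(P_2/Q_1) = -9.4314 × (14.29/123.953) ≈ -1.087.
ε < 0: complements.

-1.087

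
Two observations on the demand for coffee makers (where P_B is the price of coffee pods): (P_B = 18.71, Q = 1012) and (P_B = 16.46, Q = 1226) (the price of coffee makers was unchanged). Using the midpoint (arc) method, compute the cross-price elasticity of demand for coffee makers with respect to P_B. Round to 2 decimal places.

ΔQ_A = 1226 − 1012 = 214; ΔP_B = 16.46 − 18.71 = -2.25.
Midpoints: Q̄_A = 1119.0, P̄_B = 17.59.
ε = (ΔQ_A/Q̄_A)/(ΔP_B/P̄_B) = (214/1119.0)/(-2.25/17.59) ≈ -1.49.
ε < 0: coffee makers and coffee pods are complements.

-1.49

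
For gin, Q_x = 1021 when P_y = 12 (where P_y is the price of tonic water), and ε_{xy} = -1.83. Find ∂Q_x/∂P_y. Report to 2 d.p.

-155.70

ε = (∂Q_x/∂P_y)·(P_y/Q_x) ⇒ ∂Q_x/∂P_y = ε·Q_x/P_y = -1.83 × 1021/12 ≈ -155.70.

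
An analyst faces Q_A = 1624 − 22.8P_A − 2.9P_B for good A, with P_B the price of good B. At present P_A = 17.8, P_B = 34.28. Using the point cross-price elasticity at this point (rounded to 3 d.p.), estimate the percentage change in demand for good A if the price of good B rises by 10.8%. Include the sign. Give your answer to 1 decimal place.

-1.0%

At P_A = 17.8, P_B = 34.28: Q_A = 1118.748.
∂Q_A/∂P_B = -2.9.
ε = (∂Q_A/∂P_B)(P_B/Q_A) = -2.9000 × 34.28/1118.748 ≈ -0.089.
%ΔQ_A ≈ ε × %ΔP_B = -0.089 × (10.8%) = -1.0%.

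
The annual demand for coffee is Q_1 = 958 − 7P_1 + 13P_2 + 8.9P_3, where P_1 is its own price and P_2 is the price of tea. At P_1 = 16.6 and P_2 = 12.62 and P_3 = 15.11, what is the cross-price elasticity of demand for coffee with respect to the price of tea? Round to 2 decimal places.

At P_1 = 16.6 and P_2 = 12.62 and P_3 = 15.11: Q_1 = 1140.339.
∂Q_1/∂P_2 = 13.
ε = (∂Q_1/∂P_2)(P_2/Q_1) = 13 × (12.62/1140.339) ≈ 0.14.
Since ε > 0, coffee and tea are substitutes.

0.14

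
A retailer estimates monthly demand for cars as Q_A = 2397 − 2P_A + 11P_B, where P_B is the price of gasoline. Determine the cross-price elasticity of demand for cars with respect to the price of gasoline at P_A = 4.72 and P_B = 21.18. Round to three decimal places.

0.089

At P_A = 4.72 and P_B = 21.18: Q_A = 2620.54.
∂Q_A/∂P_B = 11.
ε = (∂Q_A/∂P_B)(P_B/Q_A) = 11 × (21.18/2620.54) ≈ 0.089.
Since ε > 0, cars and gasoline are substitutes.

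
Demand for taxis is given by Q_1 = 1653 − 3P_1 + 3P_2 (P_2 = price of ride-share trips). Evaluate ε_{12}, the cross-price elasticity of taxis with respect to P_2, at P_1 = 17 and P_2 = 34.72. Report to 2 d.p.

0.06

At P_1 = 17 and P_2 = 34.72: Q_1 = 1706.16.
∂Q_1/∂P_2 = 3.
ε = (∂Q_1/∂P_2)(P_2/Q_1) = 3 × (34.72/1706.16) ≈ 0.06.
Since ε > 0, taxis and ride-share trips are substitutes.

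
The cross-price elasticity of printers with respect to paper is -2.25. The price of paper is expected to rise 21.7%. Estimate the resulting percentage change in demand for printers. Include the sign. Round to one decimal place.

%ΔQ ≈ ε × %ΔP of paper = -2.25 × (21.7%) = -48.8%.
Demand for printers falls by about 48.8%.

-48.8%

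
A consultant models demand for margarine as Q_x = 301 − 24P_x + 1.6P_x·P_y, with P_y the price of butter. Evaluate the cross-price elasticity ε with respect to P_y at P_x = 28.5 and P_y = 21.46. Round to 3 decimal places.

1.643

At P_x = 28.5 and P_y = 21.46: Q_x = 595.576.
∂Q_x/∂P_y = 1.6P_x = 1.6(28.5) = 45.6000.
ε = (∂Q_x/∂P_y)(P_y/Q_x) = 45.6000 × (21.46/595.576) ≈ 1.643.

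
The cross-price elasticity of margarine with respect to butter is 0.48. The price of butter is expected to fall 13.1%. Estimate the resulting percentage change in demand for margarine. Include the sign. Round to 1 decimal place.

%ΔQ ≈ ε × %ΔP of butter = 0.48 × (-13.1%) = -6.3%.
Demand for margarine falls by about 6.3%.

-6.3%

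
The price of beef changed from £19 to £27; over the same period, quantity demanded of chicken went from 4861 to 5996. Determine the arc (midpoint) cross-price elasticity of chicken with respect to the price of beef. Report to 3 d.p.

ΔQ_A = 5996 − 4861 = 1135; ΔP_B = 27 − 19 = 8.
Midpoints: Q̄_A = 5428.5, P̄_B = 23.00.
ε = (ΔQ_A/Q̄_A)/(ΔP_B/P̄_B) = (1135/5428.5)/(8/23.00) ≈ 0.601.

0.601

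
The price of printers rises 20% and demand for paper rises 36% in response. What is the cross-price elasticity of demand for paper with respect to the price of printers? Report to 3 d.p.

ε = (%ΔQ of paper) / (%ΔP of printers) = (36%) / (20%) ≈ 1.800.
Positive cross-price elasticity: substitutes.

1.800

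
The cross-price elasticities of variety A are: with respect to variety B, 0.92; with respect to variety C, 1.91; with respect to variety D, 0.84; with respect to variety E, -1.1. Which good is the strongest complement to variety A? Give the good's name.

variety E

Complements have ε < 0. The most negative value is -1.1 (variety E).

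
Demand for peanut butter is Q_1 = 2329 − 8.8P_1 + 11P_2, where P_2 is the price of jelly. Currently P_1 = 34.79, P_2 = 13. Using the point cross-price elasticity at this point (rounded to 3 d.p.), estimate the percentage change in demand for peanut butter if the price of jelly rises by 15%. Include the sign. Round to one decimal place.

1.0%

At P_1 = 34.79, P_2 = 13: Q_1 = 2165.848.
∂Q_1/∂P_2 = 11.
ε = (∂Q_1/∂P_2)(P_2/Q_1) = 11.0000 × 13/2165.848 ≈ 0.066.
%ΔQ_1 ≈ ε × %ΔP_2 = 0.066 × (15%) = 1.0%.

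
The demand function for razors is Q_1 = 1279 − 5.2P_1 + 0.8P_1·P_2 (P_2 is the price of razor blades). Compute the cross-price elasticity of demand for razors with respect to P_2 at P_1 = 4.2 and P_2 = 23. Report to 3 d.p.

0.058

At P_1 = 4.2 and P_2 = 23: Q_1 = 1334.44.
∂Q_1/∂P_2 = 0.8P_1 = 0.8(4.2) = 3.3600.
ε = (∂Q_1/∂P_2)(P_2/Q_1) = 3.3600 × (23/1334.44) ≈ 0.058.
ε > 0: substitutes.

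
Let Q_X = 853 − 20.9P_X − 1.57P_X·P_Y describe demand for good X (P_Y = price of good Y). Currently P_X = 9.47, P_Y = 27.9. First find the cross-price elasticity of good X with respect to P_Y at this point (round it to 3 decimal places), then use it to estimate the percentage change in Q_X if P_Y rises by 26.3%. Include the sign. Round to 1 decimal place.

-45.4%

At P_X = 9.47, P_Y = 27.9: Q_X = 240.263.
∂Q_X/∂P_Y = -1.57P_X = -14.8679.
ε = (∂Q_X/∂P_Y)(P_Y/Q_X) = -14.8679 × 27.9/240.263 ≈ -1.727.
%ΔQ_X ≈ ε × %ΔP_Y = -1.727 × (26.3%) = -45.4%.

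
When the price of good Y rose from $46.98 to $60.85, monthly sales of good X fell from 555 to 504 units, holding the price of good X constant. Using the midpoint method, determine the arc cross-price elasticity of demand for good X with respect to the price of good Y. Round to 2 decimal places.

ΔQ_X = 504 − 555 = -51; ΔP_Y = 60.85 − 46.98 = 13.87.
Midpoints: Q̄_X = 529.5, P̄_Y = 53.91.
ε = (ΔQ_X/Q̄_X)/(ΔP_Y/P̄_Y) = (-51/529.5)/(13.87/53.91) ≈ -0.37.

-0.37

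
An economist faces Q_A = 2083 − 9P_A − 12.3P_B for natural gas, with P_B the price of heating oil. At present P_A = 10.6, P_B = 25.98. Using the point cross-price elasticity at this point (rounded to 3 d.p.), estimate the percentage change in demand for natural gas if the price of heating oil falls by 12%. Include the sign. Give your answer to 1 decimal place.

At P_A = 10.6, P_B = 25.98: Q_A = 1668.046.
∂Q_A/∂P_B = -12.3.
ε = (∂Q_A/∂P_B)(P_B/Q_A) = -12.3000 × 25.98/1668.046 ≈ -0.192.
%ΔQ_A ≈ ε × %ΔP_B = -0.192 × (-12%) = 2.3%.

2.3%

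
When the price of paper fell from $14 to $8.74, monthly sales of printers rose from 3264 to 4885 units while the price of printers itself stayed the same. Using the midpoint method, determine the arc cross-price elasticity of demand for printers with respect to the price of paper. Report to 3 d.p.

-0.860

ΔQ_A = 4885 − 3264 = 1621; ΔP_B = 8.74 − 14 = -5.26.
Midpoints: Q̄_A = 4074.5, P̄_B = 11.37.
ε = (ΔQ_A/Q̄_A)/(ΔP_B/P̄_B) = (1621/4074.5)/(-5.26/11.37) ≈ -0.860.
ε < 0: printers and paper are complements.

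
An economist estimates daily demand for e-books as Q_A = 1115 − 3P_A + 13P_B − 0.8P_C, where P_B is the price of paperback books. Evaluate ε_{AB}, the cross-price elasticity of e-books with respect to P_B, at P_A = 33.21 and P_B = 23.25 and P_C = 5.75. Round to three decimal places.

At P_A = 33.21 and P_B = 23.25 and P_C = 5.75: Q_A = 1313.02.
∂Q_A/∂P_B = 13.
ε = (∂Q_A/∂P_B)(P_B/Q_A) = 13 × (23.25/1313.02) ≈ 0.230.
Since ε > 0, e-books and paperback books are substitutes.

0.230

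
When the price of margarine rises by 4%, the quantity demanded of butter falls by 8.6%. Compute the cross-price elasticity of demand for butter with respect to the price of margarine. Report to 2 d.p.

-2.15

ε = (%ΔQ of butter) / (%ΔP of margarine) = (-8.6%) / (4%) ≈ -2.15.
Negative cross-price elasticity: complements.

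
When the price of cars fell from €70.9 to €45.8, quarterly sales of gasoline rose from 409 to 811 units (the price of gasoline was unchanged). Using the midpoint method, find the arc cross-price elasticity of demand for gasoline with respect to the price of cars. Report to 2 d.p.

-1.53

ΔQ_A = 811 − 409 = 402; ΔP_B = 45.8 − 70.9 = -25.1.
Midpoints: Q̄_A = 610.0, P̄_B = 58.35.
ε = (ΔQ_A/Q̄_A)/(ΔP_B/P̄_B) = (402/610.0)/(-25.1/58.35) ≈ -1.53.
ε < 0: gasoline and cars are complements.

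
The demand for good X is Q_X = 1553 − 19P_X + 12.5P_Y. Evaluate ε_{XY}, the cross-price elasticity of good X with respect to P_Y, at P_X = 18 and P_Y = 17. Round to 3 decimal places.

0.149

At P_X = 18 and P_Y = 17: Q_X = 1423.5.
∂Q_X/∂P_Y = 12.5.
ε = (∂Q_X/∂P_Y)(P_Y/Q_X) = 12.5 × (17/1423.5) ≈ 0.149.
Since ε > 0, good X and good Y are substitutes.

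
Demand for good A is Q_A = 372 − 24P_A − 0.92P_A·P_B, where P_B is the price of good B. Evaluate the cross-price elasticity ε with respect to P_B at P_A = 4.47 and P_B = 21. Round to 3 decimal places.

-0.484

At P_A = 4.47 and P_B = 21: Q_A = 178.360.
∂Q_A/∂P_B = -0.92P_A = -0.92(4.47) = -4.1124.
ε = (∂Q_A/∂P_B)(P_B/Q_A) = -4.1124 × (21/178.360) ≈ -0.484.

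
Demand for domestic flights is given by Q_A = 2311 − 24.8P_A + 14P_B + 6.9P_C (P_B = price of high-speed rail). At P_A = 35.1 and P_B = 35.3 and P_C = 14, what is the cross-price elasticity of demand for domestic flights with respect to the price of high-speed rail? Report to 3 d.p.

0.243

At P_A = 35.1 and P_B = 35.3 and P_C = 14: Q_A = 2031.32.
∂Q_A/∂P_B = 14.
ε = (∂Q_A/∂P_B)(P_B/Q_A) = 14 × (35.3/2031.32) ≈ 0.243.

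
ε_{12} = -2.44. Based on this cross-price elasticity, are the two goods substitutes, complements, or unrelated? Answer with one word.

ε = -2.44 < 0, so a higher price of good 2 lowers demand for good 1: complements.

complements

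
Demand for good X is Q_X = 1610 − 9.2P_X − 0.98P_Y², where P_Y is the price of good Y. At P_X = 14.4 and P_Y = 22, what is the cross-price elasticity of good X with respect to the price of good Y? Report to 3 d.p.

-0.946

At P_X = 14.4 and P_Y = 22: Q_X = 1003.2.
∂Q_X/∂P_Y = -1.96P_Y = -1.96(22) = -43.1200.
ε = (∂Q_X/∂P_Y)(P_Y/Q_X) = -43.1200 × (22/1003.2) ≈ -0.946.
ε < 0: complements.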